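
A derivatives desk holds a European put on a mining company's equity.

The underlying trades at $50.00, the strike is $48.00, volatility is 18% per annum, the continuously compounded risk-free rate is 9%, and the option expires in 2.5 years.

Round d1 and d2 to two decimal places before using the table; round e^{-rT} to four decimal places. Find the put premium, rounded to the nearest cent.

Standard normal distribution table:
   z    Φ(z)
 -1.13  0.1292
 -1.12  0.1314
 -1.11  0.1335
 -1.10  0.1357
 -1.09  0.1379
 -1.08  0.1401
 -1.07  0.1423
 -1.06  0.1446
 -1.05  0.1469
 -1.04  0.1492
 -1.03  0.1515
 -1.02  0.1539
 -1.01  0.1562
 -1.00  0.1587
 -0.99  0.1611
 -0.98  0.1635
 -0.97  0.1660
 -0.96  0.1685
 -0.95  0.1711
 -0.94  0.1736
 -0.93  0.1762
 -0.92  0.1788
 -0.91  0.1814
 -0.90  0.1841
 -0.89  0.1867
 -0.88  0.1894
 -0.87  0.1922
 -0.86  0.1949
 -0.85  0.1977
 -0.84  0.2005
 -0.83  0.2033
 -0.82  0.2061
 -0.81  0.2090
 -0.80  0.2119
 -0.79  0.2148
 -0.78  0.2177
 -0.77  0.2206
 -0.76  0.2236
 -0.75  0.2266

σ√T = 0.18 × 1.5811 = 0.2846
d₁ = [ln(50/48) + (0.09 + 0.18²/2)·2.5] / 0.2846 = [0.0408 + 0.2655] / 0.2846 = 1.0763 ≈ 1.08
d₂ = d₁ − σ√T = 1.0763 − 0.2846 = 0.7917 ≈ 0.79
e^(−rT) = e^(−0.09·2.5) = 0.7985
N(−d₂) = N(-0.79) = 0.2148;  N(−d₁) = N(-1.08) = 0.1401
P = 48·0.7985·0.2148 − 50·0.1401 = 8.2329 − 7.0050 = 1.2279

$1.23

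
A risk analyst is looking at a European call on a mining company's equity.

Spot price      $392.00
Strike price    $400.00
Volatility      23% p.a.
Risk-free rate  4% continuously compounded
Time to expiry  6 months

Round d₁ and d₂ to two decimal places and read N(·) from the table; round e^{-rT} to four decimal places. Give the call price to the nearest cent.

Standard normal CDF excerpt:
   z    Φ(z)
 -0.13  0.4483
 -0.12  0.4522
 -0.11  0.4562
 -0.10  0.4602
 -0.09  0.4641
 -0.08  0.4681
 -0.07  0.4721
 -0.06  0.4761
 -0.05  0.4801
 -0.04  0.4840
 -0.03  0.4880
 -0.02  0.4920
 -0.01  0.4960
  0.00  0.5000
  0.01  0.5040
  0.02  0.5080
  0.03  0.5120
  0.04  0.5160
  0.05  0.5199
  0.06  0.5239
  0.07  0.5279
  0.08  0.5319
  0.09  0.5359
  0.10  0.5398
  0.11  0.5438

$24.97

T = 0.5;  σ√T = 0.1626
d₁ = [ln(392/400) + (0.04 + 0.23²/2)·0.5] / 0.1626 = [-0.0202 + 0.0332] / 0.1626 = 0.0801 ⇒ 0.08
d₂ = d₁ − σ√T = 0.0801 − 0.1626 = -0.0826 ⇒ -0.08
e^(−rT) = e^(−0.04·0.5) = 0.9802
C = 392·N(0.08) − 400·0.9802·N(-0.08) = 392·0.5319 − 400·0.9802·0.4681 = 208.5048 − 183.5326 = 24.9722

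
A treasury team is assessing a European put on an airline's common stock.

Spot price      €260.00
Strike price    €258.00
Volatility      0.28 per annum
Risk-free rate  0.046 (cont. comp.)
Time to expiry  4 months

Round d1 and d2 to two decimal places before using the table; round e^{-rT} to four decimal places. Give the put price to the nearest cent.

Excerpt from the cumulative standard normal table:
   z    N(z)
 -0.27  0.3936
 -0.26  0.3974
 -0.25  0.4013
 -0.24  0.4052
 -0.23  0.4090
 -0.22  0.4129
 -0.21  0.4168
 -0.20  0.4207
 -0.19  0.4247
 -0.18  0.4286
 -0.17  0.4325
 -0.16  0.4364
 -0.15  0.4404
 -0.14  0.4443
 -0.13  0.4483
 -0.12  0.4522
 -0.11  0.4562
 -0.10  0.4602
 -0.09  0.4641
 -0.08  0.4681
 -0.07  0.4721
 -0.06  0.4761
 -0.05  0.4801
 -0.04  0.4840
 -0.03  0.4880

€13.61

T = 0.3333;  σ√T = 0.1617
d₁ = [ln(260/258) + (0.046 + 0.28²/2)·0.3333] / 0.1617 = [0.0077 + 0.0284] / 0.1617 = 0.2234 ⇒ 0.22
d₂ = d₁ − σ√T = 0.2234 − 0.1617 = 0.0618 ⇒ 0.06
e^(−rT) = e^(−0.046·0.3333) = 0.9848
P = 258·0.9848·N(-0.06) − 260·N(-0.22) = 258·0.9848·0.4761 − 260·0.4129 = 120.9667 − 107.3540 = 13.6127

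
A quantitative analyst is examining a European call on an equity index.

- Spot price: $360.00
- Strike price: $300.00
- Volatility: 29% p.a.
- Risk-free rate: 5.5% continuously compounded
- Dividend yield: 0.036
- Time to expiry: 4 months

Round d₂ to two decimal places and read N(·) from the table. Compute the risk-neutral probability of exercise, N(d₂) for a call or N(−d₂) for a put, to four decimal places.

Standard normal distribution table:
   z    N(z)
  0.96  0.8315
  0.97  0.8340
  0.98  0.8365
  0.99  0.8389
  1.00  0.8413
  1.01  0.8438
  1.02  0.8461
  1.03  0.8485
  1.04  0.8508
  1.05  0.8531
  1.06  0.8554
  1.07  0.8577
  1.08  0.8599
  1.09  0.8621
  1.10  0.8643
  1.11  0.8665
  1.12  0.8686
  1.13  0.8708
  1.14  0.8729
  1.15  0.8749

σ√T = 0.29·√0.3333 = 0.1674
ln(S/K) + (r − q + σ²/2)T = ln(360/300) + (0.055 − 0.036 + 0.29²/2)·0.3333 = 0.1823 + 0.0204 = 0.2027
d₁ = 0.2027 / 0.1674 = 1.2105 → 1.21
d₂ = d₁ − σ√T = 1.2105 − 0.1674 = 1.0430 → 1.04
Risk-neutral Pr[S_T > K] = N(d₂) = N(1.04) = 0.8508

0.8508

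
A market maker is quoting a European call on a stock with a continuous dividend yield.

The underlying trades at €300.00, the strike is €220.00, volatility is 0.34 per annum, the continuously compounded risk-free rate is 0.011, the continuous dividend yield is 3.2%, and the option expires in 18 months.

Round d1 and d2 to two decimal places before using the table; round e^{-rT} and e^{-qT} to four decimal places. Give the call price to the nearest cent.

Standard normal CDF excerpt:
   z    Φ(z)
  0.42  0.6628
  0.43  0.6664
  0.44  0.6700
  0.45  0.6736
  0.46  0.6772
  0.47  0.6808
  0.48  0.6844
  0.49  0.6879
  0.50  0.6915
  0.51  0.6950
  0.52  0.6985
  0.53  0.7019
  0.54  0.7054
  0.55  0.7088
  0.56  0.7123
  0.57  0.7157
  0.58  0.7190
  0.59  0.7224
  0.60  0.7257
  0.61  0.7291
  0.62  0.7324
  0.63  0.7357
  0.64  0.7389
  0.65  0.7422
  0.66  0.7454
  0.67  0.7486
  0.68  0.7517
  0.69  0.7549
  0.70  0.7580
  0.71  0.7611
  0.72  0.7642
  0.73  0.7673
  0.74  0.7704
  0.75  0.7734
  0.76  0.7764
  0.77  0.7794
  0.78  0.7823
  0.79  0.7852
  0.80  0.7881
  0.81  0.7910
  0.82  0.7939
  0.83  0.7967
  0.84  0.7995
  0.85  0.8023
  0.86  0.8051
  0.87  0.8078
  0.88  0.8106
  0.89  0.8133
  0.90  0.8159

€85.23

T = 1.5;  σ√T = 0.4164
ln(S/K) + (r − q + σ²/2)T = ln(300/220) + (0.011 − 0.032 + 0.34²/2)·1.5 = 0.3102 + 0.0552 = 0.3654
d₁ = 0.3654 / 0.4164 = 0.8774 ⇒ 0.88
d₂ = d₁ − σ√T = 0.8774 − 0.4164 = 0.4610 ⇒ 0.46
e^(−qT) = e^(−0.032·1.5) = 0.9531;  e^(−rT) = e^(−0.011·1.5) = 0.9836
C = 300·0.9531·N(0.88) − 220·0.9836·N(0.46) = 300·0.9531·0.8106 − 220·0.9836·0.6772 = 231.7749 − 146.5407 = 85.2342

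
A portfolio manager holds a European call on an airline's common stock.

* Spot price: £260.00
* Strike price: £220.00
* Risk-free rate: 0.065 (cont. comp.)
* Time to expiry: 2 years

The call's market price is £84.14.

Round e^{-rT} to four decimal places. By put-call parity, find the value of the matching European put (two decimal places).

e^(−rT) = e^(−0.065·2) = 0.8781
Put-call parity: C − P = S − K·e^(−rT) = 260 − 220·0.8781 = 260 − 193.1820 = 66.8180
P = C − (C − P) = 84.14 − (66.8180) = 17.3220

£17.32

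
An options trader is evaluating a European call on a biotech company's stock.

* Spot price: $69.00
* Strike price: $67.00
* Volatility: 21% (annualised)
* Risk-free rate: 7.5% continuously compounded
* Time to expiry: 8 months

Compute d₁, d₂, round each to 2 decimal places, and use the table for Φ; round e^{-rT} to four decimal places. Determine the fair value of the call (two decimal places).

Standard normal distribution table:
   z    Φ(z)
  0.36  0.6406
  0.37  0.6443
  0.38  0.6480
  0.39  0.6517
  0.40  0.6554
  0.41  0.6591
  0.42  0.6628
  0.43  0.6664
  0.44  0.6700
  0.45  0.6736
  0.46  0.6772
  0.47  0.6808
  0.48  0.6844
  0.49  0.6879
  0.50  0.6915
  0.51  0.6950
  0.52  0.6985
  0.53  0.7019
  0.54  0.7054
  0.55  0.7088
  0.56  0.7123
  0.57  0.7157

σ√T = 0.21 × 0.8165 = 0.1715
d₁ = [ln(69/67) + (0.075 + 0.21²/2)·0.6667] / 0.1715 = [0.0294 + 0.0647] / 0.1715 = 0.5489 ⇒ 0.55
d₂ = d₁ − σ√T = 0.5489 − 0.1715 = 0.3774 ⇒ 0.38
e^(−rT) = e^(−0.075·0.6667) = 0.9512
C = 69·N(0.55) − 67·0.9512·N(0.38) = 69·0.7088 − 67·0.9512·0.6480 = 48.9072 − 41.2973 = 7.6099

$7.61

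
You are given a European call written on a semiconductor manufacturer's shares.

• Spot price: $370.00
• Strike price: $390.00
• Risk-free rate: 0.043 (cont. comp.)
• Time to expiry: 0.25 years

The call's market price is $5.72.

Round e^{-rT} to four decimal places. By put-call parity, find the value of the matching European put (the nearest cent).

e^(−rT) = e^(−0.043·0.25) = 0.9893
Put-call parity: C − P = S − K·e^(−rT) = 370 − 390·0.9893 = 370 − 385.8270 = -15.8270
P = C − (C − P) = 5.72 − (-15.8270) = 21.5470

$21.55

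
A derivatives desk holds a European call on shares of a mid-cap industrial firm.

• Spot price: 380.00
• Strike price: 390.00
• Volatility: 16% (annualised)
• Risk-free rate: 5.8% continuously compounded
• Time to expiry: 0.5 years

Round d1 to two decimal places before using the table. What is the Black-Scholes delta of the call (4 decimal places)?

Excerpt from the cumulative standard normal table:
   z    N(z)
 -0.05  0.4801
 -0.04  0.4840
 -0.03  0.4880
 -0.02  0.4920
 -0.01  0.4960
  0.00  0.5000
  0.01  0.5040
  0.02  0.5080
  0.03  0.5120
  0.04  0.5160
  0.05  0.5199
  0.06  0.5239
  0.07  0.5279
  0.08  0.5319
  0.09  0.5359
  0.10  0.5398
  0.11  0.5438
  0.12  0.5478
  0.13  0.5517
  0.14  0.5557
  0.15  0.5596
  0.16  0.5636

0.5319

σ√T = 0.16·√0.5 = 0.1131
d₁ = [ln(380/390) + (0.058 + ½·0.16²)·0.5] / (σ√T) = (-0.0260 + 0.0354) / 0.1131 = 0.0833 → 0.08
N(d₁) = N(0.08) = 0.5319
Δ_call = N(d₁) = 0.5319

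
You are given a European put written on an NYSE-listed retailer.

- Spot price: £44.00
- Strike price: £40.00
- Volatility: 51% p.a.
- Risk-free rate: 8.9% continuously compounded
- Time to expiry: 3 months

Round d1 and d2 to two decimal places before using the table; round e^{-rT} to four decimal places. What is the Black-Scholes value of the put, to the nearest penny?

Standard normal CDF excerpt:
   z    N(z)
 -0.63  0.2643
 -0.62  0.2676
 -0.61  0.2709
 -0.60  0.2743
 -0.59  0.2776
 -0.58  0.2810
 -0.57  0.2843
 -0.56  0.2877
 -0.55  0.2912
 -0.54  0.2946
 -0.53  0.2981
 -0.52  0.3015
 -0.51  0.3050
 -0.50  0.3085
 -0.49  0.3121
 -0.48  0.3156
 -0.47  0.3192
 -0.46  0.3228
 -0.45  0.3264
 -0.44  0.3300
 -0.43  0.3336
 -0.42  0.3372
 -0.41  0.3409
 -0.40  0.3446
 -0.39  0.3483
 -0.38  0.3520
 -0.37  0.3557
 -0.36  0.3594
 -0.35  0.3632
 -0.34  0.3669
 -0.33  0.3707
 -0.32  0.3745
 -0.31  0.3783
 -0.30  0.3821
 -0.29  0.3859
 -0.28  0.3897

T = 0.25;  σ√T = 0.2550
d₁ = [ln(44/40) + (0.089 + ½·0.51²)·0.25] / (σ√T) = (0.0953 + 0.0548) / 0.2550 = 0.5885 which rounds to 0.59
d₂ = 0.5885 − 0.2550 = 0.3335 which rounds to 0.33
e^(−rT) = e^(−0.089·0.25) = 0.9780
N(−d₂) = N(-0.33) = 0.3707;  N(−d₁) = N(-0.59) = 0.2776
P = 40·0.9780·0.3707 − 44·0.2776 = 14.5018 − 12.2144 = 2.2874

£2.29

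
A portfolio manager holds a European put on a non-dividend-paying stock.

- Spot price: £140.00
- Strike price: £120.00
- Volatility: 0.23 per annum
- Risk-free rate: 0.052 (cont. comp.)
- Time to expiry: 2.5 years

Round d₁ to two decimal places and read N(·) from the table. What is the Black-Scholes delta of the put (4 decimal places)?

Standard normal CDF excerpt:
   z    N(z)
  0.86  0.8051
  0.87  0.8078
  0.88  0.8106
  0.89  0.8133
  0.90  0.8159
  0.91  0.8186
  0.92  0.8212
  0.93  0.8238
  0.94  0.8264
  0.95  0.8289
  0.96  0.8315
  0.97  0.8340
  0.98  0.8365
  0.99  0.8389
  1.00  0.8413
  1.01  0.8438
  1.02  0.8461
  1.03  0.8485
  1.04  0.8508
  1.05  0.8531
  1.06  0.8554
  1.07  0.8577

σ√T = 0.23 × 1.5811 = 0.3637
ln(S/K) + (r + σ²/2)T = ln(140/120) + (0.052 + 0.23²/2)·2.5 = 0.1542 + 0.1961 = 0.3503
d₁ = 0.3503 / 0.3637 = 0.9632 → 0.96
N(d₁) = N(0.96) = 0.8315
Δ_put = N(d₁) − 1 = 0.8315 − 1 = -0.1685

-0.1685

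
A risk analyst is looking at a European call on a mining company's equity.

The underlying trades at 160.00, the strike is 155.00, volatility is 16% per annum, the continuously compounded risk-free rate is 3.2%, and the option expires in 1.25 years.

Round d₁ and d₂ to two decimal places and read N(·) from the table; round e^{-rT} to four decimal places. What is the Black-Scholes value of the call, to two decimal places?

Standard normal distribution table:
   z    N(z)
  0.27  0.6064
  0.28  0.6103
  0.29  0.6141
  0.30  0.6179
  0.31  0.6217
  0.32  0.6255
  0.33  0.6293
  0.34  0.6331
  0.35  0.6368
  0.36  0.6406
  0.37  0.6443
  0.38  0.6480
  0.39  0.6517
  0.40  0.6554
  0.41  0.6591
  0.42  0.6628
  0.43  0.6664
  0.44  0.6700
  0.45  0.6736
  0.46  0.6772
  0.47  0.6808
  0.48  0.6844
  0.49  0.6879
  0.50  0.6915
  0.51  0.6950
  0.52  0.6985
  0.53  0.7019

17.48

T = 1.25;  σ√T = 0.1789
d₁ = [ln(160/155) + (0.032 + 0.16²/2)·1.25] / 0.1789 = [0.0317 + 0.0560] / 0.1789 = 0.4905 ⇒ 0.49
d₂ = d₁ − σ√T = 0.4905 − 0.1789 = 0.3116 ⇒ 0.31
e^(−rT) = e^(−0.032·1.25) = 0.9608
N(d₁) = N(0.49) = 0.6879;  N(d₂) = N(0.31) = 0.6217
C = 160·0.6879 − 155·0.9608·0.6217 = 110.0640 − 92.5861 = 17.4779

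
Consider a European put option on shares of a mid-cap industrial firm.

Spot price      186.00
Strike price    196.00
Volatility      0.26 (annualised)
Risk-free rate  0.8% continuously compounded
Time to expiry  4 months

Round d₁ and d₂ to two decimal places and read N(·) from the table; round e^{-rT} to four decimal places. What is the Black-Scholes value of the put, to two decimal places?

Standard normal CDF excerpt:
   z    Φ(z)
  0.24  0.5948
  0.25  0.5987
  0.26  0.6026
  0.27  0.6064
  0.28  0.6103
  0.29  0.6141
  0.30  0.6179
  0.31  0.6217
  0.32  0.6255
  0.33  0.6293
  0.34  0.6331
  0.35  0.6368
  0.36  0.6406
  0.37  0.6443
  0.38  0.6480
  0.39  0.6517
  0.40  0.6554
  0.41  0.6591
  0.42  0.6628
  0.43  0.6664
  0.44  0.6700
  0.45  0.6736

16.75

T = 0.3333;  σ√T = 0.1501
d₁ = [ln(186/196) + (0.008 + 0.26²/2)·0.3333] / 0.1501 = [-0.0524 + 0.0139] / 0.1501 = -0.2560 which rounds to -0.26
d₂ = d₁ − σ√T = -0.2560 − 0.1501 = -0.4062 which rounds to -0.41
e^(−rT) = e^(−0.008·0.3333) = 0.9973
P = 196·0.9973·N(0.41) − 186·N(0.26) = 196·0.9973·0.6591 − 186·0.6026 = 128.8348 − 112.0836 = 16.7512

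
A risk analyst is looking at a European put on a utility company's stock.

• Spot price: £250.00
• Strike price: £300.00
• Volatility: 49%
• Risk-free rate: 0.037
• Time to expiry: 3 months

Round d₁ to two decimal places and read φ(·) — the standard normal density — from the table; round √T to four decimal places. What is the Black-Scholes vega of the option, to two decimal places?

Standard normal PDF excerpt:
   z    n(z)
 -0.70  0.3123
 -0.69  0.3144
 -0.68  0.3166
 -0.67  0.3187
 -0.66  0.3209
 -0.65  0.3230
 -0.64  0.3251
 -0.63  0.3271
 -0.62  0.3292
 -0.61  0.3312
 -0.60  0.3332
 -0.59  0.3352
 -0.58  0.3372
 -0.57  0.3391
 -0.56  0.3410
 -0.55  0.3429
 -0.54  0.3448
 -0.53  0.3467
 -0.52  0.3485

42.15

T = 0.25;  σ√T = 0.2450
d₁ = [ln(250/300) + (0.037 + 0.49²/2)·0.25] / 0.2450 = [-0.1823 + 0.0393] / 0.2450 = -0.5839 → -0.58
√T = √0.25 = 0.5000
φ(d₁) = φ(-0.58) = 0.3372
vega = S·φ(d₁)·√T = 250·0.3372·0.5000 = 42.1500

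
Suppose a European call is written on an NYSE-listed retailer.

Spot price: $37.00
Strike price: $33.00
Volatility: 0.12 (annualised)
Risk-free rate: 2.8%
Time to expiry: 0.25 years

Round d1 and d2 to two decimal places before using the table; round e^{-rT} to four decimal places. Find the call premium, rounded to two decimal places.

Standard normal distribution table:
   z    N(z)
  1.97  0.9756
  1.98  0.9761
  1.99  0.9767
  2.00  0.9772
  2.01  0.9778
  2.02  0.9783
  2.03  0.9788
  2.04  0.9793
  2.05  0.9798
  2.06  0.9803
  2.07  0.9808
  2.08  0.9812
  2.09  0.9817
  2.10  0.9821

$4.25

T = 0.25;  σ√T = 0.0600
d₁ = [ln(37/33) + (0.028 + ½·0.12²)·0.25] / (σ√T) = (0.1144 + 0.0088) / 0.0600 = 2.0535 → 2.05
d₂ = 2.0535 − 0.0600 = 1.9935 → 1.99
exp(−rT) = exp(−0.028·0.25) = 0.9930
N(d₁) = N(2.05) = 0.9798;  N(d₂) = N(1.99) = 0.9767
C = 37·0.9798 − 33·0.9930·0.9767 = 36.2526 − 32.0055 = 4.2471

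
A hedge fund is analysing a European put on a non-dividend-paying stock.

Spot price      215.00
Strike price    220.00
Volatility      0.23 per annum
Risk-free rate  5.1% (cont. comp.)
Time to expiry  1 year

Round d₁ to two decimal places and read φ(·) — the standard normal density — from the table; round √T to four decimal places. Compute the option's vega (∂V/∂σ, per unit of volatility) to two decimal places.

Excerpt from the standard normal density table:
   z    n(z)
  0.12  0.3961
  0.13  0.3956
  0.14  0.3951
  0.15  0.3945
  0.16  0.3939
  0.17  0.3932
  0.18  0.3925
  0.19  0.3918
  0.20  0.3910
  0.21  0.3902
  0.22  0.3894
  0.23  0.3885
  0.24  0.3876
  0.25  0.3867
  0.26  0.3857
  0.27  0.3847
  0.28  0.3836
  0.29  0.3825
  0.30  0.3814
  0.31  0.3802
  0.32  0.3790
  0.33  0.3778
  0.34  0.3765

σ√T = 0.23 × 1.0000 = 0.2300
d₁ = [ln(215/220) + (0.051 + 0.23²/2)·1] / 0.2300 = [-0.0230 + 0.0774] / 0.2300 = 0.2368 → 0.24
√T = √1 = 1.0000
φ(d₁) = φ(0.24) = 0.3876
vega = S·φ(d₁)·√T = 215·0.3876·1.0000 = 83.3340
(The call has the same vega.)

83.33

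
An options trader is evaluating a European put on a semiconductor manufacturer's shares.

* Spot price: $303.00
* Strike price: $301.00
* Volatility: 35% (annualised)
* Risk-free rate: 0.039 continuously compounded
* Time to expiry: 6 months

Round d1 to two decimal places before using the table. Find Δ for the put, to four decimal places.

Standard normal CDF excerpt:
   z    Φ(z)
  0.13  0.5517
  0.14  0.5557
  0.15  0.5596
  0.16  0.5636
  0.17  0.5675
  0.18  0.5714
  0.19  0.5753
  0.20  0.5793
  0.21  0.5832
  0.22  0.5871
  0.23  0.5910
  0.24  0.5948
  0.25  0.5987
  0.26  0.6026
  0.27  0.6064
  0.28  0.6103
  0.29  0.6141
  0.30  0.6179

-0.4090

σ√T = 0.35·√0.5 = 0.2475
d₁ = [ln(303/301) + (0.039 + 0.35²/2)·0.5] / 0.2475 = [0.0066 + 0.0501] / 0.2475 = 0.2293 which rounds to 0.23
N(d₁) = N(0.23) = 0.5910
Δ_put = N(d₁) − 1 = 0.5910 − 1 = -0.4090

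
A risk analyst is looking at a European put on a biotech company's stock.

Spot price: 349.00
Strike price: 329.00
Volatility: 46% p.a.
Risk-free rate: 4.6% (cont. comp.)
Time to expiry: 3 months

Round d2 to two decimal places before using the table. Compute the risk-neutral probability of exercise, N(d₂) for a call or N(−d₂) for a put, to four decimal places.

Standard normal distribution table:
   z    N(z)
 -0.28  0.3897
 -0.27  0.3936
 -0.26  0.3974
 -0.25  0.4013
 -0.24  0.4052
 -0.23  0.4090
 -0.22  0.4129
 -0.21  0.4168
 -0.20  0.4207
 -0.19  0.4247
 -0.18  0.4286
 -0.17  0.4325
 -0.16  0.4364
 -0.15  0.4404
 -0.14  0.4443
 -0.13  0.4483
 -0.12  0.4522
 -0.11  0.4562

σ√T = 0.46·√0.25 = 0.2300
d₁ = [ln(349/329) + (0.046 + 0.46²/2)·0.25] / 0.2300 = [0.0590 + 0.0379] / 0.2300 = 0.4216 ⇒ 0.42
d₂ = d₁ − σ√T = 0.4216 − 0.2300 = 0.1916 ⇒ 0.19
Pr(exercise) under Q = N(−d₂) = N(-0.19) = 0.4247

0.4247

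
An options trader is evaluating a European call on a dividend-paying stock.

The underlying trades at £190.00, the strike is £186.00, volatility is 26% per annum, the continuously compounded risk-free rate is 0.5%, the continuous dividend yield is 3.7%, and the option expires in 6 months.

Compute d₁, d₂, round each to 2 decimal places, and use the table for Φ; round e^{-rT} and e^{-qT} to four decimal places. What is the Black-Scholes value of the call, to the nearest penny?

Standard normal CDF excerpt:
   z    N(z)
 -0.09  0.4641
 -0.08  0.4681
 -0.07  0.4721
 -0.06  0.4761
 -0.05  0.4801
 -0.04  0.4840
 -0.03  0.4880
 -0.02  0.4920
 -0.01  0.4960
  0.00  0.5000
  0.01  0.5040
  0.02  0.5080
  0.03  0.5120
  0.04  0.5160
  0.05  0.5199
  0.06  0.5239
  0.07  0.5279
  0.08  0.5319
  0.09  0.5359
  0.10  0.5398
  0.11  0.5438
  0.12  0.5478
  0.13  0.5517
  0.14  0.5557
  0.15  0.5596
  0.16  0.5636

£13.84

T = 0.5;  σ√T = 0.1838
d₁ = [ln(190/186) + (0.005 − 0.037 + ½·0.26²)·0.5] / (σ√T) = (0.0213 + 0.0009) / 0.1838 = 0.1206 which rounds to 0.12
d₂ = 0.1206 − 0.1838 = -0.0632 which rounds to -0.06
e^(−qT) = e^(−0.037·0.5) = 0.9817;  e^(−rT) = e^(−0.005·0.5) = 0.9975
N(d₁) = N(0.12) = 0.5478;  N(d₂) = N(-0.06) = 0.4761
C = 190·0.9817·0.5478 − 186·0.9975·0.4761 = 102.1773 − 88.3332 = 13.8441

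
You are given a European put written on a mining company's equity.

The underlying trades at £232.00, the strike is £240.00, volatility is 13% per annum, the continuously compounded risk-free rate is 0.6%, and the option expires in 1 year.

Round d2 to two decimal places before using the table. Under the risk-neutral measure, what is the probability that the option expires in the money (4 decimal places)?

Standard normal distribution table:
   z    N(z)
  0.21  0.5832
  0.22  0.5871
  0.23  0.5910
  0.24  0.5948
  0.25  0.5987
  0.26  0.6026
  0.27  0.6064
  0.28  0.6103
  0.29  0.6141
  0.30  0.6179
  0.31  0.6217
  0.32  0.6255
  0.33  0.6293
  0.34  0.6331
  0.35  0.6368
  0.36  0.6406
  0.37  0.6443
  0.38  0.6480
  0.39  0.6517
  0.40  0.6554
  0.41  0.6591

0.6103

σ√T = 0.13 × 1.0000 = 0.1300
d₁ = [ln(232/240) + (0.006 + ½·0.13²)·1] / (σ√T) = (-0.0339 + 0.0145) / 0.1300 = -0.1496 ≈ -0.15
d₂ = -0.1496 − 0.1300 = -0.2796 ≈ -0.28
Pr(exercise) under Q = N(−d₂) = N(0.28) = 0.6103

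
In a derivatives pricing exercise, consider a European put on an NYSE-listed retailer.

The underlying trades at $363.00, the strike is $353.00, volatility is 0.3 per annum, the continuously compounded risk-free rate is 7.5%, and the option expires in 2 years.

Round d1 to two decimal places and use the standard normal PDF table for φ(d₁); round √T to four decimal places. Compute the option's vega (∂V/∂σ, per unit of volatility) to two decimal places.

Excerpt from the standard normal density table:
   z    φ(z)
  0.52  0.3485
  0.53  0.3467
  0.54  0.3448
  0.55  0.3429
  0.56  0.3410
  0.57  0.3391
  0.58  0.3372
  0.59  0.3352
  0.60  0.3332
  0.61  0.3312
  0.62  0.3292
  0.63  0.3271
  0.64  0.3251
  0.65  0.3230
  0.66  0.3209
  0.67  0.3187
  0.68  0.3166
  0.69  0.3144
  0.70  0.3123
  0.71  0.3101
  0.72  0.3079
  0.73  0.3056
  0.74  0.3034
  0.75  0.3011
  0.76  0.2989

σ√T = 0.3 × 1.4142 = 0.4243
ln(S/K) + (r + σ²/2)T = ln(363/353) + (0.075 + 0.3²/2)·2 = 0.0279 + 0.2400 = 0.2679
d₁ = 0.2679 / 0.4243 = 0.6315 ≈ 0.63
√T = √2 = 1.4142
φ(d₁) = φ(0.63) = 0.3271
vega = S·φ(d₁)·√T = 363·0.3271·1.4142 = 167.9183
(The call has the same vega.)

167.92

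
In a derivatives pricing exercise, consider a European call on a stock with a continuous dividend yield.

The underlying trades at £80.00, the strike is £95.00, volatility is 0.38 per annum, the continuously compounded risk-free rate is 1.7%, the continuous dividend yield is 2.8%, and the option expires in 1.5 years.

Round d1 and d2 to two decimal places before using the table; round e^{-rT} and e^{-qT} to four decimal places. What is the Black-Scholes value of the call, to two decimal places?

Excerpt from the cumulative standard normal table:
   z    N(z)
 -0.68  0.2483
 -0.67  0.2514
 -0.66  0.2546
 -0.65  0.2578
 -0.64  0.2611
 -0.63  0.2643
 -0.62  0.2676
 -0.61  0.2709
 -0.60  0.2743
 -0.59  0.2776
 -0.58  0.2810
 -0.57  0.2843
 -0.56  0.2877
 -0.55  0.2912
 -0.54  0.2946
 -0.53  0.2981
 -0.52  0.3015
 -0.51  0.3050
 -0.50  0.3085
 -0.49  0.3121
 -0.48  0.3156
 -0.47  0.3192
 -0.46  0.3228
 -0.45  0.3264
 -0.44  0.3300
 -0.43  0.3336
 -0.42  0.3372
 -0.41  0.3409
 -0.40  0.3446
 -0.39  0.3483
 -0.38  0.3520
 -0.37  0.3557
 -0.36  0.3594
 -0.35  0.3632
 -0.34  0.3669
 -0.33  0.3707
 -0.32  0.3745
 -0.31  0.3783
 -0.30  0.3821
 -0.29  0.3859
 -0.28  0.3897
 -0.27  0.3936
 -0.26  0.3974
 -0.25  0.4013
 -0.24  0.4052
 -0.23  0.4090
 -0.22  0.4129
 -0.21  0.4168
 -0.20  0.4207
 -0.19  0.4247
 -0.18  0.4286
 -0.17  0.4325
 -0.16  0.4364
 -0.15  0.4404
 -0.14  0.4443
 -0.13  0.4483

σ√T = 0.38 × 1.2247 = 0.4654
d₁ = [ln(80/95) + (0.017 − 0.028 + 0.38²/2)·1.5] / 0.4654 = [-0.1719 + 0.0918] / 0.4654 = -0.1720 → -0.17
d₂ = d₁ − σ√T = -0.1720 − 0.4654 = -0.6374 → -0.64
exp(−qT) = exp(−0.028·1.5) = 0.9589;  exp(−rT) = exp(−0.017·1.5) = 0.9748
N(d₁) = N(-0.17) = 0.4325;  N(d₂) = N(-0.64) = 0.2611
C = 80·0.9589·0.4325 − 95·0.9748·0.2611 = 33.1779 − 24.1794 = 8.9985

£9.00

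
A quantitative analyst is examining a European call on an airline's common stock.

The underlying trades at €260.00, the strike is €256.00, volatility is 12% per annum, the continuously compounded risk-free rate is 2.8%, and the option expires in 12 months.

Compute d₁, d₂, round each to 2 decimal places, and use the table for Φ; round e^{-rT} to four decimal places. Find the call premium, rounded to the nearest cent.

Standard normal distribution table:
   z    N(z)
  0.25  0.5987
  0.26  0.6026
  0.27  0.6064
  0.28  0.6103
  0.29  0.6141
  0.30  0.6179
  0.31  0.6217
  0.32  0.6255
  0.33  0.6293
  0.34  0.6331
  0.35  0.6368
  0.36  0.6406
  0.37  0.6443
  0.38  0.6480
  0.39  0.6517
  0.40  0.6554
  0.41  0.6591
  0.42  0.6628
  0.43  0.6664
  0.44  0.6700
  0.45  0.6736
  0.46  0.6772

€18.51

σ√T = 0.12 × 1.0000 = 0.1200
ln(S/K) + (r + σ²/2)T = ln(260/256) + (0.028 + 0.12²/2)·1 = 0.0155 + 0.0352 = 0.0507
d₁ = 0.0507 / 0.1200 = 0.4225 which rounds to 0.42
d₂ = d₁ − σ√T = 0.4225 − 0.1200 = 0.3025 which rounds to 0.30
e^(−rT) = e^(−0.028·1) = 0.9724
N(d₁) = N(0.42) = 0.6628;  N(d₂) = N(0.30) = 0.6179
C = 260·0.6628 − 256·0.9724·0.6179 = 172.3280 − 153.8166 = 18.5114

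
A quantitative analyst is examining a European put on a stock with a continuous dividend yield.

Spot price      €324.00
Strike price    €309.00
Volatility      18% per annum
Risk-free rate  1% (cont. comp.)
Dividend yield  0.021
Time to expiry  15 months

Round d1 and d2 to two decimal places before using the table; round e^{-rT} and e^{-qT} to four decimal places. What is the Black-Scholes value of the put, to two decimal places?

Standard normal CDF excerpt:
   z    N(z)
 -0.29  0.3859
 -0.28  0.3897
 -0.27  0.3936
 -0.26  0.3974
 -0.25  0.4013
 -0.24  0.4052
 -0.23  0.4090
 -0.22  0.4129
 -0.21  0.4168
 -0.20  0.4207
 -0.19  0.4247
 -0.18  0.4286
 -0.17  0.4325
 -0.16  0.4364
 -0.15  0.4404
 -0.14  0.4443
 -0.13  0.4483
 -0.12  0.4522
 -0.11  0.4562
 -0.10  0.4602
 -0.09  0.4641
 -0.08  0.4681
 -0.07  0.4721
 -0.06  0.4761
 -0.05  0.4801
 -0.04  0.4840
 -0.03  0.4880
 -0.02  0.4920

€19.85

σ√T = 0.18·√1.25 = 0.2012
ln(S/K) + (r − q + σ²/2)T = ln(324/309) + (0.01 − 0.021 + 0.18²/2)·1.25 = 0.0474 + 0.0065 = 0.0539
d₁ = 0.0539 / 0.2012 = 0.2678 ≈ 0.27
d₂ = d₁ − σ√T = 0.2678 − 0.2012 = 0.0666 ≈ 0.07
exp(−qT) = exp(−0.021·1.25) = 0.9741;  exp(−rT) = exp(−0.01·1.25) = 0.9876
P = 309·0.9876·N(-0.07) − 324·0.9741·N(-0.27) = 309·0.9876·0.4721 − 324·0.9741·0.3936 = 144.0700 − 124.2235 = 19.8465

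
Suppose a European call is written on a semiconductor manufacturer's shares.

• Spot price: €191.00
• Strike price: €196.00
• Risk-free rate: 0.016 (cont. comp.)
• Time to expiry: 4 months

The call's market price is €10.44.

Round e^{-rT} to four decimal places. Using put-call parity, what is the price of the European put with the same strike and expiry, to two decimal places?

€14.40

e^(−rT) = e^(−0.016·0.3333) = 0.9947
Put-call parity: C − P = S − K·e^(−rT) = 191 − 196·0.9947 = 191 − 194.9612 = -3.9612
P = C − (C − P) = 10.44 − (-3.9612) = 14.4012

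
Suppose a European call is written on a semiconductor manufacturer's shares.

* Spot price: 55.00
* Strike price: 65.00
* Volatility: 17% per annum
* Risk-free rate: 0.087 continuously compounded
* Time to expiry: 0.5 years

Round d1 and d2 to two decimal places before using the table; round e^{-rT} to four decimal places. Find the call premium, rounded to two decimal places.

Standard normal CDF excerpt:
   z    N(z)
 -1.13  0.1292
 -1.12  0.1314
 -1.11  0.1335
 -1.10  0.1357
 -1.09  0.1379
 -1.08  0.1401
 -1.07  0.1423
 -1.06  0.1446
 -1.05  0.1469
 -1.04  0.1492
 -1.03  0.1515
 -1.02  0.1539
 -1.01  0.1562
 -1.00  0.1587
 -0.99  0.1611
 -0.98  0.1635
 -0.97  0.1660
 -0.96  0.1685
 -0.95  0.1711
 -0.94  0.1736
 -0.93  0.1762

0.55

T = 0.5;  σ√T = 0.1202
d₁ = [ln(55/65) + (0.087 + 0.17²/2)·0.5] / 0.1202 = [-0.1671 + 0.0507] / 0.1202 = -0.9677 ≈ -0.97
d₂ = d₁ − σ√T = -0.9677 − 0.1202 = -1.0879 ≈ -1.09
e^(−rT) = e^(−0.087·0.5) = 0.9574
N(d₁) = N(-0.97) = 0.1660;  N(d₂) = N(-1.09) = 0.1379
C = 55·0.1660 − 65·0.9574·0.1379 = 9.1300 − 8.5817 = 0.5483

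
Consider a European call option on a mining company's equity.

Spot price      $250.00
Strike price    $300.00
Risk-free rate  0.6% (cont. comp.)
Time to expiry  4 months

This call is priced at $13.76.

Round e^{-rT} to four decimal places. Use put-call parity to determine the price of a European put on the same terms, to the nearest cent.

$63.16

e^(−rT) = e^(−0.006·0.3333) = 0.9980
Put-call parity: C − P = S − K·e^(−rT) = 250 − 300·0.9980 = 250 − 299.4000 = -49.4000
P = C − (C − P) = 13.76 − (-49.4000) = 63.1600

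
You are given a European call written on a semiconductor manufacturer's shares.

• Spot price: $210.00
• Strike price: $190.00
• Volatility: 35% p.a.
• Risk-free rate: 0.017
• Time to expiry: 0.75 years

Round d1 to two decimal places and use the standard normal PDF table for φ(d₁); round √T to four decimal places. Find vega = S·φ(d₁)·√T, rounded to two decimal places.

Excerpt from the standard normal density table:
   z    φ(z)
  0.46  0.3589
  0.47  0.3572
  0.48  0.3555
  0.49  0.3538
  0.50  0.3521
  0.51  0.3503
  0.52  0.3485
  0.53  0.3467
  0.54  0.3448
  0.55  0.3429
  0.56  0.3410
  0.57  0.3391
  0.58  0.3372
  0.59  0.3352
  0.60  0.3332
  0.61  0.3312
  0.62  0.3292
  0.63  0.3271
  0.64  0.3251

σ√T = 0.35 × 0.8660 = 0.3031
d₁ = [ln(210/190) + (0.017 + 0.35²/2)·0.75] / 0.3031 = [0.1001 + 0.0587] / 0.3031 = 0.5238 which rounds to 0.52
√T = √0.75 = 0.8660
φ(d₁) = φ(0.52) = 0.3485
vega = S·φ(d₁)·√T = 210·0.3485·0.8660 = 63.3782
(Vega is the same for a European call and put with the same parameters.)

63.38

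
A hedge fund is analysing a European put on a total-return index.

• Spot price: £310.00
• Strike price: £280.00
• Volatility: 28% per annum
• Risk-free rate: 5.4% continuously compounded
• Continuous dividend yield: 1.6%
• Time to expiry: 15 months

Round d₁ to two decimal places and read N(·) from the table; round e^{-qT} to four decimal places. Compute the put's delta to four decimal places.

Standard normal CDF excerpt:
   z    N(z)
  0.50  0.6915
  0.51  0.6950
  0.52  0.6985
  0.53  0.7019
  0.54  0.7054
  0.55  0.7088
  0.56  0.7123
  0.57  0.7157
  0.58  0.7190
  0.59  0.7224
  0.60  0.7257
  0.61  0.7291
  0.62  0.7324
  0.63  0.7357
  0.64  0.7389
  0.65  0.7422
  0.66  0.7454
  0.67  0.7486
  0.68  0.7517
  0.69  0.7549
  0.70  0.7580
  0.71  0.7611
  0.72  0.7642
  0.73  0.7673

-0.2591

σ√T = 0.28 × 1.1180 = 0.3130
ln(S/K) + (r − q + σ²/2)T = ln(310/280) + (0.054 − 0.016 + 0.28²/2)·1.25 = 0.1018 + 0.0965 = 0.1983
d₁ = 0.1983 / 0.3130 = 0.6334 → 0.63
N(d₁) = N(0.63) = 0.7357
Δ_put = e^(−qT)·(N(d₁) − 1) = 0.9802·(0.7357 − 1) = -0.2591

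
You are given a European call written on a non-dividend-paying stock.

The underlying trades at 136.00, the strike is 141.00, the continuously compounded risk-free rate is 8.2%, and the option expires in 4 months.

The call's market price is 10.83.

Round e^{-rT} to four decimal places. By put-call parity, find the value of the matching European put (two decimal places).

12.02

e^(−rT) = e^(−0.082·0.3333) = 0.9730
Put-call parity: C − P = S − K·e^(−rT) = 136 − 141·0.9730 = 136 − 137.1930 = -1.1930
P = C − (C − P) = 10.83 − (-1.1930) = 12.0230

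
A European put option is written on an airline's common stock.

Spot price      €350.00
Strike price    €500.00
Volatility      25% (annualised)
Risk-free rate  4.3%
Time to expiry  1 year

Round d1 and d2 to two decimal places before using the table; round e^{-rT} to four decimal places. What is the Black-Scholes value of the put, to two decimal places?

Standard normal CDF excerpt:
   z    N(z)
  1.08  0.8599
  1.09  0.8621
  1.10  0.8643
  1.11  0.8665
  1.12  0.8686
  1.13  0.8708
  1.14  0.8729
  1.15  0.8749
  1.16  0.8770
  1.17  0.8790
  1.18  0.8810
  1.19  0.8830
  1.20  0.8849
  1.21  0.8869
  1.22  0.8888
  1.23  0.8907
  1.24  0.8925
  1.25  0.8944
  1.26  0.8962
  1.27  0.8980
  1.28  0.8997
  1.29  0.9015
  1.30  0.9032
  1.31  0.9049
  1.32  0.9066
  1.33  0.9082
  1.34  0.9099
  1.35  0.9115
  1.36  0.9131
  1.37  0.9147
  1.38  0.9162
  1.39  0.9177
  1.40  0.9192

€134.03

σ√T = 0.25 × 1.0000 = 0.2500
d₁ = [ln(350/500) + (0.043 + 0.25²/2)·1] / 0.2500 = [-0.3567 + 0.0742] / 0.2500 = -1.1297 which rounds to -1.13
d₂ = d₁ − σ√T = -1.1297 − 0.2500 = -1.3797 which rounds to -1.38
exp(−rT) = exp(−0.043·1) = 0.9579
N(−d₂) = N(1.38) = 0.9162;  N(−d₁) = N(1.13) = 0.8708
P = 500·0.9579·0.9162 − 350·0.8708 = 438.8140 − 304.7800 = 134.0340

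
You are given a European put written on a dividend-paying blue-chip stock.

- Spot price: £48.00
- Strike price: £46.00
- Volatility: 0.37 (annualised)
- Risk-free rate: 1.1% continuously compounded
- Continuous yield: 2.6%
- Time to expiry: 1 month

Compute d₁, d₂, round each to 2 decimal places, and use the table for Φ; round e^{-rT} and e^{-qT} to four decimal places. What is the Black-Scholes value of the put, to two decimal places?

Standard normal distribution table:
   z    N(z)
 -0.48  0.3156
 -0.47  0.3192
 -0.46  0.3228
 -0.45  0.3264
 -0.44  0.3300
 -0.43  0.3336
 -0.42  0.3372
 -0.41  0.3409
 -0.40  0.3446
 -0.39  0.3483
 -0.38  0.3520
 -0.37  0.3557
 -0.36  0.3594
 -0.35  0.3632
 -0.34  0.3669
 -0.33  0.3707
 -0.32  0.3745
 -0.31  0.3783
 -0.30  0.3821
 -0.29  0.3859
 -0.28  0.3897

£1.23

σ√T = 0.37·√0.08333 = 0.1068
ln(S/K) + (r − q + σ²/2)T = ln(48/46) + (0.011 − 0.026 + 0.37²/2)·0.08333 = 0.0426 + 0.0045 = 0.0470
d₁ = 0.0470 / 0.1068 = 0.4402 ≈ 0.44
d₂ = d₁ − σ√T = 0.4402 − 0.1068 = 0.3334 ≈ 0.33
e^(−qT) = e^(−0.026·0.08333) = 0.9978;  e^(−rT) = e^(−0.011·0.08333) = 0.9991
P = 46·0.9991·N(-0.33) − 48·0.9978·N(-0.44) = 46·0.9991·0.3707 − 48·0.9978·0.3300 = 17.0369 − 15.8052 = 1.2317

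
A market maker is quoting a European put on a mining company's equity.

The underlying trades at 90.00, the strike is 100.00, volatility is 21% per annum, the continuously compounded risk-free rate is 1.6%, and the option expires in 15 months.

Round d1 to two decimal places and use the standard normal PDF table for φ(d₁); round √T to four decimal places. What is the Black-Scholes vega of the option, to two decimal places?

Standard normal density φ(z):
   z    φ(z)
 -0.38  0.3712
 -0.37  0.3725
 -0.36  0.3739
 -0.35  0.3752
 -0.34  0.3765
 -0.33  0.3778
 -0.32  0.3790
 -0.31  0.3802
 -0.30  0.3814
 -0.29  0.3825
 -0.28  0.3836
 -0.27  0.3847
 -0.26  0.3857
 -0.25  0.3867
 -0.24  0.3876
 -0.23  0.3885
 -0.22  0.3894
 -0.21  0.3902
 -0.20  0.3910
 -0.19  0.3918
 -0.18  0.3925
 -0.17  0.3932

38.91

σ√T = 0.21 × 1.1180 = 0.2348
d₁ = [ln(90/100) + (0.016 + 0.21²/2)·1.25] / 0.2348 = [-0.1054 + 0.0476] / 0.2348 = -0.2462 ≈ -0.25
√T = √1.25 = 1.1180
φ(d₁) = φ(-0.25) = 0.3867
vega = S·φ(d₁)·√T = 90·0.3867·1.1180 = 38.9098
(Vega is the same for a European call and put with the same parameters.)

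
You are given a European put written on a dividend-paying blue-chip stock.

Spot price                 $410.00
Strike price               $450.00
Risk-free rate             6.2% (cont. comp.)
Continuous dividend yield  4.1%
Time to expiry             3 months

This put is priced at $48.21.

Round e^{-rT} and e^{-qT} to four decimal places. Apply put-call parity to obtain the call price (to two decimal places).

e^(−qT) = e^(−0.041·0.25) = 0.9898;  e^(−rT) = e^(−0.062·0.25) = 0.9846
Put-call parity: C − P = S·e^(−qT) − K·e^(−rT) = 410·0.9898 − 450·0.9846 = 405.8180 − 443.0700 = -37.2520
C = P + (C − P) = 48.21 + (-37.2520) = 10.9580

$10.96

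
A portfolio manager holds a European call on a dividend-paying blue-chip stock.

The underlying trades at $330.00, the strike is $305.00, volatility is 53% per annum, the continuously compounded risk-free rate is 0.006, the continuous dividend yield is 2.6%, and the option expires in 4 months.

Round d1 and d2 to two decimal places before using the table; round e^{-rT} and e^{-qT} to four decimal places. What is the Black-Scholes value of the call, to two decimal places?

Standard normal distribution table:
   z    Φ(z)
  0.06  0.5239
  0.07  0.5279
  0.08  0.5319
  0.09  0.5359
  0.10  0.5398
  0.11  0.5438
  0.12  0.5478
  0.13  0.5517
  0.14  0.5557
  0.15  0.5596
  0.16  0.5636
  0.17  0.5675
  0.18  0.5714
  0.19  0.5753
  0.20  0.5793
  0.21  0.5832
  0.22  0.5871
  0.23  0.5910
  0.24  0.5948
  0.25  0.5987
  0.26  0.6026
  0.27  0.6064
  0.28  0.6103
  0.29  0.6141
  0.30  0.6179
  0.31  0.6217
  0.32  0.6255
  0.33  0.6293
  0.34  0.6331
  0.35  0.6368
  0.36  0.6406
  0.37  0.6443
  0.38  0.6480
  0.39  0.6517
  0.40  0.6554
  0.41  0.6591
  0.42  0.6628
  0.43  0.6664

$51.31

T = 0.3333;  σ√T = 0.3060
d₁ = [ln(330/305) + (0.006 − 0.026 + 0.53²/2)·0.3333] / 0.3060 = [0.0788 + 0.0402] / 0.3060 = 0.3887 ⇒ 0.39
d₂ = d₁ − σ√T = 0.3887 − 0.3060 = 0.0827 ⇒ 0.08
e^(−qT) = e^(−0.026·0.3333) = 0.9914;  e^(−rT) = e^(−0.006·0.3333) = 0.9980
N(d₁) = N(0.39) = 0.6517;  N(d₂) = N(0.08) = 0.5319
C = 330·0.9914·0.6517 − 305·0.9980·0.5319 = 213.2115 − 161.9050 = 51.3064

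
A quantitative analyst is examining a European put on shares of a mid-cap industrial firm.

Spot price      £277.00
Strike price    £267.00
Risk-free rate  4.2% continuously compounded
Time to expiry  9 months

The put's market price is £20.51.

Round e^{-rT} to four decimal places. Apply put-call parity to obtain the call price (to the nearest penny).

exp(−rT) = exp(−0.042·0.75) = 0.9690
Put-call parity: C − P = S − K·e^(−rT) = 277 − 267·0.9690 = 277 − 258.7230 = 18.2770
C = P + (C − P) = 20.51 + (18.2770) = 38.7870

£38.79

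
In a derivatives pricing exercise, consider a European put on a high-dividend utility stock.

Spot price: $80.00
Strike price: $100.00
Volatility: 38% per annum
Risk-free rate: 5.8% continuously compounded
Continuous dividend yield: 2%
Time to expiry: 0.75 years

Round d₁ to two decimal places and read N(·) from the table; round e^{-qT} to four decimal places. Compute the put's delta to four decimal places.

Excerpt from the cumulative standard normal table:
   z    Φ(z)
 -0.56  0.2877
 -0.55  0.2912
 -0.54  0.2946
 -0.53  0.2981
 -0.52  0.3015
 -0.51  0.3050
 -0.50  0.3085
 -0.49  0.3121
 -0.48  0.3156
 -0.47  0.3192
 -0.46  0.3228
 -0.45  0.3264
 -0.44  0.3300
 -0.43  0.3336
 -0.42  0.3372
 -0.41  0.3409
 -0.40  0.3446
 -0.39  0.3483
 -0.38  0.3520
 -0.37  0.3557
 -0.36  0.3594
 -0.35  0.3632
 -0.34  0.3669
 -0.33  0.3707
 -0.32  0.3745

-0.6565

σ√T = 0.38·√0.75 = 0.3291
d₁ = [ln(80/100) + (0.058 − 0.02 + 0.38²/2)·0.75] / 0.3291 = [-0.2231 + 0.0827] / 0.3291 = -0.4269 which rounds to -0.43
N(d₁) = N(-0.43) = 0.3336
Δ_put = e^(−qT)·(N(d₁) − 1) = 0.9851·(0.3336 − 1) = -0.6565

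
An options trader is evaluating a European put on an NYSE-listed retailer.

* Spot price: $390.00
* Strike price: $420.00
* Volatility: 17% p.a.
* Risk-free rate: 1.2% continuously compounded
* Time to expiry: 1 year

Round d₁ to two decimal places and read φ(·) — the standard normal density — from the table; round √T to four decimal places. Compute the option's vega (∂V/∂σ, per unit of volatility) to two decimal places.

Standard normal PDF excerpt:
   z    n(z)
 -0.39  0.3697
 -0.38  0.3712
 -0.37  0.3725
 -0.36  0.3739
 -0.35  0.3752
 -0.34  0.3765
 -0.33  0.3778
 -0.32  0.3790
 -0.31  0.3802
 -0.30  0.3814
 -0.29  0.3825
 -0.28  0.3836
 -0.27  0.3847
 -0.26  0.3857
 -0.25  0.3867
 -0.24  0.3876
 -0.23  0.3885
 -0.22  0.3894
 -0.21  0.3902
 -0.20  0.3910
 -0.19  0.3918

149.60

T = 1;  σ√T = 0.1700
d₁ = [ln(390/420) + (0.012 + ½·0.17²)·1] / (σ√T) = (-0.0741 + 0.0265) / 0.1700 = -0.2803 ≈ -0.28
√T = √1 = 1.0000
φ(d₁) = φ(-0.28) = 0.3836
vega = S·φ(d₁)·√T = 390·0.3836·1.0000 = 149.6040
(Call and put vega coincide under Black-Scholes.)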